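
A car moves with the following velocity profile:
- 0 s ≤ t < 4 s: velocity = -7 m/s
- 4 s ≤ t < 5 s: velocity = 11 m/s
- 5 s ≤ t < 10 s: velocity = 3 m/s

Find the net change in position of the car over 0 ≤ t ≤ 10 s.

Net displacement equals the area under the velocity-time graph (areas below the axis count negative).
0–4 s: -7 × 4 = -28 m
4–5 s: 11 × 1 = 11 m
5–10 s: 3 × 5 = 15 m
Net displacement = -2 m

-2 m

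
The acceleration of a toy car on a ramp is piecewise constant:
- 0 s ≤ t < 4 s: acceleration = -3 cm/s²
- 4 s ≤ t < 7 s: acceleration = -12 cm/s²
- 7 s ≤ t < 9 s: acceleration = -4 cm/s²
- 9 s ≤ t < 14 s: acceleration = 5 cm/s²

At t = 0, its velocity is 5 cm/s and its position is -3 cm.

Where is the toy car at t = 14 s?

On each constant-a segment, Δv = aΔt and Δx = v₀Δt + ½aΔt²; chain segment to segment.
0–4 s: v starts 5 cm/s; Δx = 5·4 + ½·-3·4² = -4 cm; v ends -7 cm/s.
4–7 s: v starts -7 cm/s; Δx = -7·3 + ½·-12·3² = -75 cm; v ends -43 cm/s.
7–9 s: v starts -43 cm/s; Δx = -43·2 + ½·-4·2² = -94 cm; v ends -51 cm/s.
9–14 s: v starts -51 cm/s; Δx = -51·5 + ½·5·5² = -192.5 cm; v ends -26 cm/s.
x(14) = -3 + Σ Δx = -368.5 cm.

-368.5 cm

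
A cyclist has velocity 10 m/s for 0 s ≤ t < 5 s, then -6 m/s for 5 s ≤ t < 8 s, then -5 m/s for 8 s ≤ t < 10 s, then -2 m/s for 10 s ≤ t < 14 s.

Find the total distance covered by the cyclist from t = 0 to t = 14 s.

86 m

Total distance travelled is ∫|v| dt — sum the magnitudes of each area piece.
0–5 s: |10| × 5 = 50 m
5–8 s: |-6| × 3 = 18 m
8–10 s: |-5| × 2 = 10 m
10–14 s: |-2| × 4 = 8 m
Total distance = 86 m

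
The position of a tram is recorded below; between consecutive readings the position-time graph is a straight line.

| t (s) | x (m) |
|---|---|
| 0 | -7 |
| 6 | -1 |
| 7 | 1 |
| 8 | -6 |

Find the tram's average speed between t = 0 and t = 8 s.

1.875 m/s

Average speed = (total path length)/(elapsed time); on a piecewise-linear x-t graph the path length is Σ|Δx|.
0–6 s: |Δx| = |-1 − -7| = 6 m
6–7 s: |Δx| = |1 − -1| = 2 m
7–8 s: |Δx| = |-6 − 1| = 7 m
Total path = 15 m; average speed = 15/8 = 1.875 m/s.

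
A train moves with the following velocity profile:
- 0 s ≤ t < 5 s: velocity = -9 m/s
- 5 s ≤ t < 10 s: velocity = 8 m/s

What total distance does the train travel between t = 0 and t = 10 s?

Total distance travelled is ∫|v| dt — sum the magnitudes of each area piece.
0–5 s: |-9| × 5 = 45 m
5–10 s: |8| × 5 = 40 m
Total distance = 85 m

85 m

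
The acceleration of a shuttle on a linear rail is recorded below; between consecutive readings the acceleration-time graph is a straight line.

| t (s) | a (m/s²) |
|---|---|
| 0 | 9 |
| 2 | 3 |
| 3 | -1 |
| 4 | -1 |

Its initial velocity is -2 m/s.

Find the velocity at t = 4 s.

10 m/s

Δv equals the area under the a-t graph; then v = v₀ + Δv.
0–2 s: ½(9 + 3)(2) = 12 m/s
2–3 s: ½(3 + -1)(1) = 1 m/s
3–4 s: -1 × 1 = -1 m/s
Δv = 12 m/s, so v(4) = -2 + (12) = 10 m/s.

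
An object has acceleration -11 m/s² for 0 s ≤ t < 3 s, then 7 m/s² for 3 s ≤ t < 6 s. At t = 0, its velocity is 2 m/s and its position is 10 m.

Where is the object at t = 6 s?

-95 m

On each constant-a segment, Δv = aΔt and Δx = v₀Δt + ½aΔt²; chain segment to segment.
0–3 s: v starts 2 m/s; Δx = 2·3 + ½·-11·3² = -43.5 m; v ends -31 m/s.
3–6 s: v starts -31 m/s; Δx = -31·3 + ½·7·3² = -61.5 m; v ends -10 m/s.
x(6) = 10 + Σ Δx = -95 m.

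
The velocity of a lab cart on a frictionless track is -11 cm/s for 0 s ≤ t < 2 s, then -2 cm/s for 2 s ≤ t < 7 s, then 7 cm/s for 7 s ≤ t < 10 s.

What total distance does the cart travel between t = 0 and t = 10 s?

53 cm

Distance (not displacement) is the total path length: add the absolute areas under v-t.
0–2 s: |-11| × 2 = 22 cm
2–7 s: |-2| × 5 = 10 cm
7–10 s: |7| × 3 = 21 cm
Total distance = 53 cm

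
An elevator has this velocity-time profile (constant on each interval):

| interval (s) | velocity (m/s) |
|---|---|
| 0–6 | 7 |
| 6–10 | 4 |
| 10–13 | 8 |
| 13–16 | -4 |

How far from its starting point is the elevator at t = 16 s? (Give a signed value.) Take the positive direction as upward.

70 m

Net displacement equals the area under the velocity-time graph (areas below the axis count negative).
0–6 s: 7 × 6 = 42 m
6–10 s: 4 × 4 = 16 m
10–13 s: 8 × 3 = 24 m
13–16 s: -4 × 3 = -12 m
Net displacement = 70 m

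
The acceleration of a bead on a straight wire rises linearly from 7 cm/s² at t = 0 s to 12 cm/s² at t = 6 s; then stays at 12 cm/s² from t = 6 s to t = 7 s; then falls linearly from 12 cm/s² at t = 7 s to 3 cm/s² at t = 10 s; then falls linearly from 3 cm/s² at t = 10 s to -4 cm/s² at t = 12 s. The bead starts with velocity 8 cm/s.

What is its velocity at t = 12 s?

98.5 cm/s

Δv equals the area under the a-t graph; then v = v₀ + Δv.
0–6 s: ½(7 + 12)(6) = 57 cm/s
6–7 s: 12 × 1 = 12 cm/s
7–10 s: ½(12 + 3)(3) = 22.5 cm/s
10–12 s: ½(3 + -4)(2) = -1 cm/s
Δv = 90.5 cm/s, so v(12) = 8 + (90.5) = 98.5 cm/s.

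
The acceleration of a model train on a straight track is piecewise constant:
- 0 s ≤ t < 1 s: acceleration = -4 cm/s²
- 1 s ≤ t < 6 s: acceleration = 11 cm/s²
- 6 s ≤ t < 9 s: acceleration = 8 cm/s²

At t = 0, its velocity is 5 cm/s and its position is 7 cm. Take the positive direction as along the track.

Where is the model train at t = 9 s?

On each constant-a segment, Δv = aΔt and Δx = v₀Δt + ½aΔt²; chain segment to segment.
0–1 s: v starts 5 cm/s; Δx = 5·1 + ½·-4·1² = 3 cm; v ends 1 cm/s.
1–6 s: v starts 1 cm/s; Δx = 1·5 + ½·11·5² = 142.5 cm; v ends 56 cm/s.
6–9 s: v starts 56 cm/s; Δx = 56·3 + ½·8·3² = 204 cm; v ends 80 cm/s.
x(9) = 7 + Σ Δx = 356.5 cm.

356.5 cm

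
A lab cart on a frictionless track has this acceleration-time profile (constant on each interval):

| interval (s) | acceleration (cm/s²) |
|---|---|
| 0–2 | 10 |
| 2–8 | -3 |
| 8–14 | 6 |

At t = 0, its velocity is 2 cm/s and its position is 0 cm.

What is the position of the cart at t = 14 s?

On each constant-a segment, Δv = aΔt and Δx = v₀Δt + ½aΔt²; chain segment to segment.
0–2 s: v starts 2 cm/s; Δx = 2·2 + ½·10·2² = 24 cm; v ends 22 cm/s.
2–8 s: v starts 22 cm/s; Δx = 22·6 + ½·-3·6² = 78 cm; v ends 4 cm/s.
8–14 s: v starts 4 cm/s; Δx = 4·6 + ½·6·6² = 132 cm; v ends 40 cm/s.
x(14) = 0 + Σ Δx = 234 cm.

234 cm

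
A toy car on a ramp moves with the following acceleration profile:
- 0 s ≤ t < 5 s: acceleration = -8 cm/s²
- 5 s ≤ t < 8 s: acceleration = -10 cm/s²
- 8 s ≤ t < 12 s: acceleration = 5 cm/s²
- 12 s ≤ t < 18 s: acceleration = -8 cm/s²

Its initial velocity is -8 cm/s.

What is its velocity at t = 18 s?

Δv equals the area under the a-t graph; then v = v₀ + Δv.
0–5 s: -8 × 5 = -40 cm/s
5–8 s: -10 × 3 = -30 cm/s
8–12 s: 5 × 4 = 20 cm/s
12–18 s: -8 × 6 = -48 cm/s
Δv = -98 cm/s, so v(18) = -8 + (-98) = -106 cm/s.

-106 cm/s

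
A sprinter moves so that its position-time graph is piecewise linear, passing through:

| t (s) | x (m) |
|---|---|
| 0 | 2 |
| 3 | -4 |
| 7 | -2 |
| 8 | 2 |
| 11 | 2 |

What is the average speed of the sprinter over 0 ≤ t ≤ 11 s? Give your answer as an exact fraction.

Average speed = (total path length)/(elapsed time); on a piecewise-linear x-t graph the path length is Σ|Δx|.
0–3 s: |Δx| = |-4 − 2| = 6 m
3–7 s: |Δx| = |-2 − -4| = 2 m
7–8 s: |Δx| = |2 − -2| = 4 m
8–11 s: |Δx| = |2 − 2| = 0 m
Total path = 12 m; average speed = 12/11 = 12/11 m/s.

12/11 m/s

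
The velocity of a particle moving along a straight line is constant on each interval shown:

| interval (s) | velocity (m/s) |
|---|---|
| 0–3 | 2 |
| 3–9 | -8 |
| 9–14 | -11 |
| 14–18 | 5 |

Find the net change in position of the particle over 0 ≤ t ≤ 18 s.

-77 m

Net displacement equals the area under the velocity-time graph (areas below the axis count negative).
0–3 s: 2 × 3 = 6 m
3–9 s: -8 × 6 = -48 m
9–14 s: -11 × 5 = -55 m
14–18 s: 5 × 4 = 20 m
Net displacement = -77 m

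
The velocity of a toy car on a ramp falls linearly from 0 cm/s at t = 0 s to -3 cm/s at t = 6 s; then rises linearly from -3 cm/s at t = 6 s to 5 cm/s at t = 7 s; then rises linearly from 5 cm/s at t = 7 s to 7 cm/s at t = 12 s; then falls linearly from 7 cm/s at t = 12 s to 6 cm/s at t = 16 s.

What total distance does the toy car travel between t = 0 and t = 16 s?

67.125 cm

Distance (not displacement) is the total path length: add the absolute areas under v-t.
0–6 s: |½(0 + -3)(6)| = 9 cm
6–7 s: v = 0 at t = 6.375 s; triangle areas 0.5625 + 1.5625 = 2.125 cm
7–12 s: |½(5 + 7)(5)| = 30 cm
12–16 s: |½(7 + 6)(4)| = 26 cm
Total distance = 67.125 cm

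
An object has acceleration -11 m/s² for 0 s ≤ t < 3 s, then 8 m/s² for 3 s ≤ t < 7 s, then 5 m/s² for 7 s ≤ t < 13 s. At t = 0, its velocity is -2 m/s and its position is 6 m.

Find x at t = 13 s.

-53.5 m

On each constant-a segment, Δv = aΔt and Δx = v₀Δt + ½aΔt²; chain segment to segment.
0–3 s: v starts -2 m/s; Δx = -2·3 + ½·-11·3² = -55.5 m; v ends -35 m/s.
3–7 s: v starts -35 m/s; Δx = -35·4 + ½·8·4² = -76 m; v ends -3 m/s.
7–13 s: v starts -3 m/s; Δx = -3·6 + ½·5·6² = 72 m; v ends 27 m/s.
x(13) = 6 + Σ Δx = -53.5 m.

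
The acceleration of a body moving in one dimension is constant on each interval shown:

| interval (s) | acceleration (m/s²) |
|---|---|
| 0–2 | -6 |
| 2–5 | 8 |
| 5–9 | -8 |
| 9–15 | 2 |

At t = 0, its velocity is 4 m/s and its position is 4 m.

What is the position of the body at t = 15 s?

On each constant-a segment, Δv = aΔt and Δx = v₀Δt + ½aΔt²; chain segment to segment.
0–2 s: v starts 4 m/s; Δx = 4·2 + ½·-6·2² = -4 m; v ends -8 m/s.
2–5 s: v starts -8 m/s; Δx = -8·3 + ½·8·3² = 12 m; v ends 16 m/s.
5–9 s: v starts 16 m/s; Δx = 16·4 + ½·-8·4² = 0 m; v ends -16 m/s.
9–15 s: v starts -16 m/s; Δx = -16·6 + ½·2·6² = -60 m; v ends -4 m/s.
x(15) = 4 + Σ Δx = -48 m.

-48 m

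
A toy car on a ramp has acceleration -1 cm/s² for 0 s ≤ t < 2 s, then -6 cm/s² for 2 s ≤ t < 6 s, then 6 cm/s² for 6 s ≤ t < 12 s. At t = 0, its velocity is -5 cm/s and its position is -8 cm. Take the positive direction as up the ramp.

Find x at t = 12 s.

On each constant-a segment, Δv = aΔt and Δx = v₀Δt + ½aΔt²; chain segment to segment.
0–2 s: v starts -5 cm/s; Δx = -5·2 + ½·-1·2² = -12 cm; v ends -7 cm/s.
2–6 s: v starts -7 cm/s; Δx = -7·4 + ½·-6·4² = -76 cm; v ends -31 cm/s.
6–12 s: v starts -31 cm/s; Δx = -31·6 + ½·6·6² = -78 cm; v ends 5 cm/s.
x(12) = -8 + Σ Δx = -174 cm.

-174 cm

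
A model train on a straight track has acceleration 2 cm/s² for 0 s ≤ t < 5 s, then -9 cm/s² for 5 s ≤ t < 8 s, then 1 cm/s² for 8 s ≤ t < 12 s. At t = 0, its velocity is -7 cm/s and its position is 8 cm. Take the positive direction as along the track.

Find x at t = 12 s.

-121.5 cm

On each constant-a segment, Δv = aΔt and Δx = v₀Δt + ½aΔt²; chain segment to segment.
0–5 s: v starts -7 cm/s; Δx = -7·5 + ½·2·5² = -10 cm; v ends 3 cm/s.
5–8 s: v starts 3 cm/s; Δx = 3·3 + ½·-9·3² = -31.5 cm; v ends -24 cm/s.
8–12 s: v starts -24 cm/s; Δx = -24·4 + ½·1·4² = -88 cm; v ends -20 cm/s.
x(12) = 8 + Σ Δx = -121.5 cm.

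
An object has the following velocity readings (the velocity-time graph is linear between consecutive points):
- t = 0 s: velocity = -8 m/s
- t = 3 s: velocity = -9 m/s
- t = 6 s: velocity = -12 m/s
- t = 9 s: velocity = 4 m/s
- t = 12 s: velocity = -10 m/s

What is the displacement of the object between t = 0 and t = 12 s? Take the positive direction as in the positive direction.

Net displacement equals the area under the velocity-time graph (areas below the axis count negative).
0–3 s: ½(-8 + -9)(3) = -25.5 m
3–6 s: ½(-9 + -12)(3) = -31.5 m
6–9 s: ½(-12 + 4)(3) = -12 m
9–12 s: ½(4 + -10)(3) = -9 m
Net displacement = -78 m

-78 m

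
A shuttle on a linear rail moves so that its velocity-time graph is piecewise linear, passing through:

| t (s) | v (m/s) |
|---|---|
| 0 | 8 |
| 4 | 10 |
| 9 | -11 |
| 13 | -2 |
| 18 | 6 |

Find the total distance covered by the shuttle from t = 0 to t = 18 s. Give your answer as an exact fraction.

Distance (not displacement) is the total path length: add the absolute areas under v-t.
0–4 s: |½(8 + 10)(4)| = 36 m
4–9 s: v = 0 at t = 134/21 s; triangle areas 250/21 + 605/42 = 1105/42 m
9–13 s: |½(-11 + -2)(4)| = 26 m
13–18 s: v = 0 at t = 14.25 s; triangle areas 1.25 + 11.25 = 12.5 m
Total distance = 2117/21 m

2117/21 m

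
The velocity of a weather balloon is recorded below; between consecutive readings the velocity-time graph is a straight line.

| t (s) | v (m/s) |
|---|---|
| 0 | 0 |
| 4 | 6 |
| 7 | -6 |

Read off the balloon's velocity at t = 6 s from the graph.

On 4–7 s the graph is linear from 6 to -6 m/s: v(6) = 6 + (-6 − 6)·(6 − 4)/(7 − 4) = -2 m/s.

-2 m/s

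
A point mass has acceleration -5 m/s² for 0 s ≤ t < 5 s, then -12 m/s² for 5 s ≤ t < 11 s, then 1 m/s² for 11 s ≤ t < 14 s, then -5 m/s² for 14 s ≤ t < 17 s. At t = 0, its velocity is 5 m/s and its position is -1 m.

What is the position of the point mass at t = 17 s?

-935.5 m

On each constant-a segment, Δv = aΔt and Δx = v₀Δt + ½aΔt²; chain segment to segment.
0–5 s: v starts 5 m/s; Δx = 5·5 + ½·-5·5² = -37.5 m; v ends -20 m/s.
5–11 s: v starts -20 m/s; Δx = -20·6 + ½·-12·6² = -336 m; v ends -92 m/s.
11–14 s: v starts -92 m/s; Δx = -92·3 + ½·1·3² = -271.5 m; v ends -89 m/s.
14–17 s: v starts -89 m/s; Δx = -89·3 + ½·-5·3² = -289.5 m; v ends -104 m/s.
x(17) = -1 + Σ Δx = -935.5 m.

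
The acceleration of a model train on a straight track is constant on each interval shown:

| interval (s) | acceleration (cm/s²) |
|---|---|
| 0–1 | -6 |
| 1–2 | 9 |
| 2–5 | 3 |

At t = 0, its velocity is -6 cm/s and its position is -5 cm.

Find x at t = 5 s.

-17 cm

On each constant-a segment, Δv = aΔt and Δx = v₀Δt + ½aΔt²; chain segment to segment.
0–1 s: v starts -6 cm/s; Δx = -6·1 + ½·-6·1² = -9 cm; v ends -12 cm/s.
1–2 s: v starts -12 cm/s; Δx = -12·1 + ½·9·1² = -7.5 cm; v ends -3 cm/s.
2–5 s: v starts -3 cm/s; Δx = -3·3 + ½·3·3² = 4.5 cm; v ends 6 cm/s.
x(5) = -5 + Σ Δx = -17 cm.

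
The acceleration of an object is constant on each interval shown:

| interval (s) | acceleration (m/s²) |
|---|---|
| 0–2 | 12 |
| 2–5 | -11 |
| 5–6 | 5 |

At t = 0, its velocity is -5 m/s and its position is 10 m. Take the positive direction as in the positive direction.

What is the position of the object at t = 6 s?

20 m

On each constant-a segment, Δv = aΔt and Δx = v₀Δt + ½aΔt²; chain segment to segment.
0–2 s: v starts -5 m/s; Δx = -5·2 + ½·12·2² = 14 m; v ends 19 m/s.
2–5 s: v starts 19 m/s; Δx = 19·3 + ½·-11·3² = 7.5 m; v ends -14 m/s.
5–6 s: v starts -14 m/s; Δx = -14·1 + ½·5·1² = -11.5 m; v ends -9 m/s.
x(6) = 10 + Σ Δx = 20 m.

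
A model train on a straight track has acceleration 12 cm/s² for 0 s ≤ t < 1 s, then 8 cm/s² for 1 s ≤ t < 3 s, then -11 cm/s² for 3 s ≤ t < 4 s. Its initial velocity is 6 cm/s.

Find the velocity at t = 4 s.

Δv equals the area under the a-t graph; then v = v₀ + Δv.
0–1 s: 12 × 1 = 12 cm/s
1–3 s: 8 × 2 = 16 cm/s
3–4 s: -11 × 1 = -11 cm/s
Δv = 17 cm/s, so v(4) = 6 + (17) = 23 cm/s.

23 cm/s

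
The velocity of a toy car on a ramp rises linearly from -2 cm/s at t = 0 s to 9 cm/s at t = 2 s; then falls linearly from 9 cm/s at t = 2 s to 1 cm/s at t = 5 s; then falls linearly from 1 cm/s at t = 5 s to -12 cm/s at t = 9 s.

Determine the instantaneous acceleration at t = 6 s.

-3.25 cm/s²

Acceleration is the slope of the v-t graph on 5–9 s: (-12 − 1)/(9 − 5) = -3.25 cm/s².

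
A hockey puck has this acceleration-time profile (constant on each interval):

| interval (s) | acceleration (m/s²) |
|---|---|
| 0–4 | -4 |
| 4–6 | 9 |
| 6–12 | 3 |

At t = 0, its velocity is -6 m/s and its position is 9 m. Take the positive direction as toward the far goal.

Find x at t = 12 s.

-43 m

On each constant-a segment, Δv = aΔt and Δx = v₀Δt + ½aΔt²; chain segment to segment.
0–4 s: v starts -6 m/s; Δx = -6·4 + ½·-4·4² = -56 m; v ends -22 m/s.
4–6 s: v starts -22 m/s; Δx = -22·2 + ½·9·2² = -26 m; v ends -4 m/s.
6–12 s: v starts -4 m/s; Δx = -4·6 + ½·3·6² = 30 m; v ends 14 m/s.
x(12) = 9 + Σ Δx = -43 m.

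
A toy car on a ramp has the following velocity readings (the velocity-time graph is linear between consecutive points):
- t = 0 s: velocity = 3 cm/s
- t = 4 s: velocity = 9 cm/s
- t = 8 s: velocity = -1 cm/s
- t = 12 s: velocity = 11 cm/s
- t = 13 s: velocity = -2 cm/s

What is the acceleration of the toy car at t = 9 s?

3 cm/s²

Acceleration is the slope of the v-t graph on 8–12 s: (11 − -1)/(12 − 8) = 3 cm/s².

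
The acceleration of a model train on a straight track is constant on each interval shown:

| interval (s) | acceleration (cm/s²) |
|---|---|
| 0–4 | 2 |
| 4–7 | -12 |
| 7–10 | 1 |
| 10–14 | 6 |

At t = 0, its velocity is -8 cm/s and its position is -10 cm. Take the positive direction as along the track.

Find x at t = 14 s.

On each constant-a segment, Δv = aΔt and Δx = v₀Δt + ½aΔt²; chain segment to segment.
0–4 s: v starts -8 cm/s; Δx = -8·4 + ½·2·4² = -16 cm; v ends 0 cm/s.
4–7 s: v starts 0 cm/s; Δx = 0·3 + ½·-12·3² = -54 cm; v ends -36 cm/s.
7–10 s: v starts -36 cm/s; Δx = -36·3 + ½·1·3² = -103.5 cm; v ends -33 cm/s.
10–14 s: v starts -33 cm/s; Δx = -33·4 + ½·6·4² = -84 cm; v ends -9 cm/s.
x(14) = -10 + Σ Δx = -267.5 cm.

-267.5 cm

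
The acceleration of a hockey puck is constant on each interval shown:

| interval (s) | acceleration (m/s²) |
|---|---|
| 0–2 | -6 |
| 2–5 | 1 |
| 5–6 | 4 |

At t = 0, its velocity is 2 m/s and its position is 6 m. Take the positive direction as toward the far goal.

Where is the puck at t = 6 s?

-32.5 m

On each constant-a segment, Δv = aΔt and Δx = v₀Δt + ½aΔt²; chain segment to segment.
0–2 s: v starts 2 m/s; Δx = 2·2 + ½·-6·2² = -8 m; v ends -10 m/s.
2–5 s: v starts -10 m/s; Δx = -10·3 + ½·1·3² = -25.5 m; v ends -7 m/s.
5–6 s: v starts -7 m/s; Δx = -7·1 + ½·4·1² = -5 m; v ends -3 m/s.
x(6) = 6 + Σ Δx = -32.5 m.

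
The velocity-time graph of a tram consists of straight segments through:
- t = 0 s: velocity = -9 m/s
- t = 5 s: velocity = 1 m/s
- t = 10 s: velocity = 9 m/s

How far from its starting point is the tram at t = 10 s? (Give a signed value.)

5 m

Net displacement equals the area under the velocity-time graph (areas below the axis count negative).
0–5 s: ½(-9 + 1)(5) = -20 m
5–10 s: ½(1 + 9)(5) = 25 m
Net displacement = 5 m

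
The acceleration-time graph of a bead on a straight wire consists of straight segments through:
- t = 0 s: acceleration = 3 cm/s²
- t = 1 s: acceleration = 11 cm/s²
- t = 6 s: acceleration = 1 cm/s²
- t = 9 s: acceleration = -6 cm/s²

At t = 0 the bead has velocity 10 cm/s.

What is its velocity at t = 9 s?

39.5 cm/s

Δv equals the area under the a-t graph; then v = v₀ + Δv.
0–1 s: ½(3 + 11)(1) = 7 cm/s
1–6 s: ½(11 + 1)(5) = 30 cm/s
6–9 s: ½(1 + -6)(3) = -7.5 cm/s
Δv = 29.5 cm/s, so v(9) = 10 + (29.5) = 39.5 cm/s.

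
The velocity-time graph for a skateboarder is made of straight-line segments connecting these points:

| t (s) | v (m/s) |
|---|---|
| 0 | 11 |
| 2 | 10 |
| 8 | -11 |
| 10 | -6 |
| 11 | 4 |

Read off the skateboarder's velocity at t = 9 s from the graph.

On 8–10 s the graph is linear from -11 to -6 m/s: v(9) = -11 + (-6 − -11)·(9 − 8)/(10 − 8) = -8.5 m/s.

-8.5 m/s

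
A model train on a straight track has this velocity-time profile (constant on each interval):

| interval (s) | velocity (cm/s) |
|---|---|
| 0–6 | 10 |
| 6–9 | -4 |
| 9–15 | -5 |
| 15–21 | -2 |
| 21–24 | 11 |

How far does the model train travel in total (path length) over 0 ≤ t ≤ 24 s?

Distance (not displacement) is the total path length: add the absolute areas under v-t.
0–6 s: |10| × 6 = 60 cm
6–9 s: |-4| × 3 = 12 cm
9–15 s: |-5| × 6 = 30 cm
15–21 s: |-2| × 6 = 12 cm
21–24 s: |11| × 3 = 33 cm
Total distance = 147 cm

147 cm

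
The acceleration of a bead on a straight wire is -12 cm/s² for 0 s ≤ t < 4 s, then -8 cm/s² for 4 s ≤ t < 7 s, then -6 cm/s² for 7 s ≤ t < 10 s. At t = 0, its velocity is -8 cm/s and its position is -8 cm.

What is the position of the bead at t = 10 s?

-607 cm

On each constant-a segment, Δv = aΔt and Δx = v₀Δt + ½aΔt²; chain segment to segment.
0–4 s: v starts -8 cm/s; Δx = -8·4 + ½·-12·4² = -128 cm; v ends -56 cm/s.
4–7 s: v starts -56 cm/s; Δx = -56·3 + ½·-8·3² = -204 cm; v ends -80 cm/s.
7–10 s: v starts -80 cm/s; Δx = -80·3 + ½·-6·3² = -267 cm; v ends -98 cm/s.
x(10) = -8 + Σ Δx = -607 cm.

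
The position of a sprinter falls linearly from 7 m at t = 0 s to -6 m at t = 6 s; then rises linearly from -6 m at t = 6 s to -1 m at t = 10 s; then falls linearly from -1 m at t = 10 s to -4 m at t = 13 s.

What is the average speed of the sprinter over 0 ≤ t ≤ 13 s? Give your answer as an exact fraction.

Average speed = (total path length)/(elapsed time); on a piecewise-linear x-t graph the path length is Σ|Δx|.
0–6 s: |Δx| = |-6 − 7| = 13 m
6–10 s: |Δx| = |-1 − -6| = 5 m
10–13 s: |Δx| = |-4 − -1| = 3 m
Total path = 21 m; average speed = 21/13 = 21/13 m/s.

21/13 m/s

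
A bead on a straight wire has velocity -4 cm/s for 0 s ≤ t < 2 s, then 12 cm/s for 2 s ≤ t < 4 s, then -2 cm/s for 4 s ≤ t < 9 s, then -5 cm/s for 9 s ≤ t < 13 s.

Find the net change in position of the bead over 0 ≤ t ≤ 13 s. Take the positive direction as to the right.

Net displacement equals the area under the velocity-time graph (areas below the axis count negative).
0–2 s: -4 × 2 = -8 cm
2–4 s: 12 × 2 = 24 cm
4–9 s: -2 × 5 = -10 cm
9–13 s: -5 × 4 = -20 cm
Net displacement = -14 cm

-14 cm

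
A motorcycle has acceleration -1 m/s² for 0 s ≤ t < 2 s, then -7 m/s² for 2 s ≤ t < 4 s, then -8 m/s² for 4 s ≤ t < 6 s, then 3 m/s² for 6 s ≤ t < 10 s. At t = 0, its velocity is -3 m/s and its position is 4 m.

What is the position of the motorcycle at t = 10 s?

On each constant-a segment, Δv = aΔt and Δx = v₀Δt + ½aΔt²; chain segment to segment.
0–2 s: v starts -3 m/s; Δx = -3·2 + ½·-1·2² = -8 m; v ends -5 m/s.
2–4 s: v starts -5 m/s; Δx = -5·2 + ½·-7·2² = -24 m; v ends -19 m/s.
4–6 s: v starts -19 m/s; Δx = -19·2 + ½·-8·2² = -54 m; v ends -35 m/s.
6–10 s: v starts -35 m/s; Δx = -35·4 + ½·3·4² = -116 m; v ends -23 m/s.
x(10) = 4 + Σ Δx = -198 m.

-198 m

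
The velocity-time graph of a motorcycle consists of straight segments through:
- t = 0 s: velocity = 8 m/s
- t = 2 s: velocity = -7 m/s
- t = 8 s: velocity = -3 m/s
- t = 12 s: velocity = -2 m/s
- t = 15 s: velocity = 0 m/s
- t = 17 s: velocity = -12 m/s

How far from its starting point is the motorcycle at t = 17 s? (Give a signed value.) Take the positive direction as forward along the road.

-54 m

Net displacement equals the area under the velocity-time graph (areas below the axis count negative).
0–2 s: ½(8 + -7)(2) = 1 m
2–8 s: ½(-7 + -3)(6) = -30 m
8–12 s: ½(-3 + -2)(4) = -10 m
12–15 s: ½(-2 + 0)(3) = -3 m
15–17 s: ½(0 + -12)(2) = -12 m
Net displacement = -54 m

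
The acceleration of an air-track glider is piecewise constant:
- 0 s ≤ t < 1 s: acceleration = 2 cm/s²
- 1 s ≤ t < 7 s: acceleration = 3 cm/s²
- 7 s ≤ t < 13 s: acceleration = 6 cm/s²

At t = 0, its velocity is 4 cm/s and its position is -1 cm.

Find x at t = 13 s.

346 cm

On each constant-a segment, Δv = aΔt and Δx = v₀Δt + ½aΔt²; chain segment to segment.
0–1 s: v starts 4 cm/s; Δx = 4·1 + ½·2·1² = 5 cm; v ends 6 cm/s.
1–7 s: v starts 6 cm/s; Δx = 6·6 + ½·3·6² = 90 cm; v ends 24 cm/s.
7–13 s: v starts 24 cm/s; Δx = 24·6 + ½·6·6² = 252 cm; v ends 60 cm/s.
x(13) = -1 + Σ Δx = 346 cm.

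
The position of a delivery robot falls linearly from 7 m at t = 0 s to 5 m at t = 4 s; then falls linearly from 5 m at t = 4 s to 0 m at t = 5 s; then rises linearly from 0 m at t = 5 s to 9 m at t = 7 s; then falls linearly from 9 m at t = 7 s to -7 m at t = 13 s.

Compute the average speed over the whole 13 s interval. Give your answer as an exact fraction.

Average speed = (total path length)/(elapsed time); on a piecewise-linear x-t graph the path length is Σ|Δx|.
0–4 s: |Δx| = |5 − 7| = 2 m
4–5 s: |Δx| = |0 − 5| = 5 m
5–7 s: |Δx| = |9 − 0| = 9 m
7–13 s: |Δx| = |-7 − 9| = 16 m
Total path = 32 m; average speed = 32/13 = 32/13 m/s.

32/13 m/s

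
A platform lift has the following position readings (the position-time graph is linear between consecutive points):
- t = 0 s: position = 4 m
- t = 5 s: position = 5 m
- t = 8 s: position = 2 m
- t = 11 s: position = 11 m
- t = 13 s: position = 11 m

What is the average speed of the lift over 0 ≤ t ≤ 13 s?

1 m/s

Average speed = (total path length)/(elapsed time); on a piecewise-linear x-t graph the path length is Σ|Δx|.
0–5 s: |Δx| = |5 − 4| = 1 m
5–8 s: |Δx| = |2 − 5| = 3 m
8–11 s: |Δx| = |11 − 2| = 9 m
11–13 s: |Δx| = |11 − 11| = 0 m
Total path = 13 m; average speed = 13/13 = 1 m/s.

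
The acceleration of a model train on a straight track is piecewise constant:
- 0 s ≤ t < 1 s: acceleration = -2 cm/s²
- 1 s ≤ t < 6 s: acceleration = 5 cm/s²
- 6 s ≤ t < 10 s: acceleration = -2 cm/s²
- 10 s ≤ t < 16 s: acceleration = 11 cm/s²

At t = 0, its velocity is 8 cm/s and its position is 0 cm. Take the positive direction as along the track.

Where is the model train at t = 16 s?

543.5 cm

On each constant-a segment, Δv = aΔt and Δx = v₀Δt + ½aΔt²; chain segment to segment.
0–1 s: v starts 8 cm/s; Δx = 8·1 + ½·-2·1² = 7 cm; v ends 6 cm/s.
1–6 s: v starts 6 cm/s; Δx = 6·5 + ½·5·5² = 92.5 cm; v ends 31 cm/s.
6–10 s: v starts 31 cm/s; Δx = 31·4 + ½·-2·4² = 108 cm; v ends 23 cm/s.
10–16 s: v starts 23 cm/s; Δx = 23·6 + ½·11·6² = 336 cm; v ends 89 cm/s.
x(16) = 0 + Σ Δx = 543.5 cm.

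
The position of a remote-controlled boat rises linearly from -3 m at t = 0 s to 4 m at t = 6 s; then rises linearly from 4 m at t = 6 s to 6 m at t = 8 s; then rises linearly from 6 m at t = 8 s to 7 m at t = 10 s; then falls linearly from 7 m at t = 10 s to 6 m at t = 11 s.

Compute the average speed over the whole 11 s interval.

1 m/s

Average speed = (total path length)/(elapsed time); on a piecewise-linear x-t graph the path length is Σ|Δx|.
0–6 s: |Δx| = |4 − -3| = 7 m
6–8 s: |Δx| = |6 − 4| = 2 m
8–10 s: |Δx| = |7 − 6| = 1 m
10–11 s: |Δx| = |6 − 7| = 1 m
Total path = 11 m; average speed = 11/11 = 1 m/s.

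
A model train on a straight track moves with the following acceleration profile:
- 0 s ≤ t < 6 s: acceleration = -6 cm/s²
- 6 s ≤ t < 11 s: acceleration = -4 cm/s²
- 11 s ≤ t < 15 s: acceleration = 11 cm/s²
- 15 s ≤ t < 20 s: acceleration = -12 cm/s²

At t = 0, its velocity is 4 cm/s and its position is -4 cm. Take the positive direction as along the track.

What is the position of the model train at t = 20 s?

-608 cm

On each constant-a segment, Δv = aΔt and Δx = v₀Δt + ½aΔt²; chain segment to segment.
0–6 s: v starts 4 cm/s; Δx = 4·6 + ½·-6·6² = -84 cm; v ends -32 cm/s.
6–11 s: v starts -32 cm/s; Δx = -32·5 + ½·-4·5² = -210 cm; v ends -52 cm/s.
11–15 s: v starts -52 cm/s; Δx = -52·4 + ½·11·4² = -120 cm; v ends -8 cm/s.
15–20 s: v starts -8 cm/s; Δx = -8·5 + ½·-12·5² = -190 cm; v ends -68 cm/s.
x(20) = -4 + Σ Δx = -608 cm.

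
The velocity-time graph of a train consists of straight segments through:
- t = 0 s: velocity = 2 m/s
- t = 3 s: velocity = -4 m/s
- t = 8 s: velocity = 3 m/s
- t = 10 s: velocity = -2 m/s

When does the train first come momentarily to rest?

t = 1 s

v changes sign on 0–3 s (from 2 to -4); the graph is linear there, so v = 0 at t = 0 + (-2)·(3 − 0)/(-4 − 2) = 1 s.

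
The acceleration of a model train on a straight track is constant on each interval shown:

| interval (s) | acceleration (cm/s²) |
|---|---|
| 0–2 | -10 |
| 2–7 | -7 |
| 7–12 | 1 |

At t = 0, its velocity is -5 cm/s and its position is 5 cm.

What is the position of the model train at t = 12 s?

-525 cm

On each constant-a segment, Δv = aΔt and Δx = v₀Δt + ½aΔt²; chain segment to segment.
0–2 s: v starts -5 cm/s; Δx = -5·2 + ½·-10·2² = -30 cm; v ends -25 cm/s.
2–7 s: v starts -25 cm/s; Δx = -25·5 + ½·-7·5² = -212.5 cm; v ends -60 cm/s.
7–12 s: v starts -60 cm/s; Δx = -60·5 + ½·1·5² = -287.5 cm; v ends -55 cm/s.
x(12) = 5 + Σ Δx = -525 cm.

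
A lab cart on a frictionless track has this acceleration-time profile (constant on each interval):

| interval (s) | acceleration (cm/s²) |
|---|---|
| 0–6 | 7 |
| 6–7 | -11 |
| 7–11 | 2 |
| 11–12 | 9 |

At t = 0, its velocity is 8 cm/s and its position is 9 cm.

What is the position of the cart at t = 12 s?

On each constant-a segment, Δv = aΔt and Δx = v₀Δt + ½aΔt²; chain segment to segment.
0–6 s: v starts 8 cm/s; Δx = 8·6 + ½·7·6² = 174 cm; v ends 50 cm/s.
6–7 s: v starts 50 cm/s; Δx = 50·1 + ½·-11·1² = 44.5 cm; v ends 39 cm/s.
7–11 s: v starts 39 cm/s; Δx = 39·4 + ½·2·4² = 172 cm; v ends 47 cm/s.
11–12 s: v starts 47 cm/s; Δx = 47·1 + ½·9·1² = 51.5 cm; v ends 56 cm/s.
x(12) = 9 + Σ Δx = 451 cm.

451 cm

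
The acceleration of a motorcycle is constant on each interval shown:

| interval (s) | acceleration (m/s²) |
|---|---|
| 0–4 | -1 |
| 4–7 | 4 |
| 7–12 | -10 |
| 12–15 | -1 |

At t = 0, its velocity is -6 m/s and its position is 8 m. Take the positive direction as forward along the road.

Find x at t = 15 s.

-299.5 m

On each constant-a segment, Δv = aΔt and Δx = v₀Δt + ½aΔt²; chain segment to segment.
0–4 s: v starts -6 m/s; Δx = -6·4 + ½·-1·4² = -32 m; v ends -10 m/s.
4–7 s: v starts -10 m/s; Δx = -10·3 + ½·4·3² = -12 m; v ends 2 m/s.
7–12 s: v starts 2 m/s; Δx = 2·5 + ½·-10·5² = -115 m; v ends -48 m/s.
12–15 s: v starts -48 m/s; Δx = -48·3 + ½·-1·3² = -148.5 m; v ends -51 m/s.
x(15) = 8 + Σ Δx = -299.5 m.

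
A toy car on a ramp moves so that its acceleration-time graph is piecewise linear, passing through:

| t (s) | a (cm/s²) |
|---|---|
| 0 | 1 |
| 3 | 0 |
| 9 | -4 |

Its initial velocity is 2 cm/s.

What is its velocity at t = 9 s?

Δv equals the area under the a-t graph; then v = v₀ + Δv.
0–3 s: ½(1 + 0)(3) = 1.5 cm/s
3–9 s: ½(0 + -4)(6) = -12 cm/s
Δv = -10.5 cm/s, so v(9) = 2 + (-10.5) = -8.5 cm/s.

-8.5 cm/s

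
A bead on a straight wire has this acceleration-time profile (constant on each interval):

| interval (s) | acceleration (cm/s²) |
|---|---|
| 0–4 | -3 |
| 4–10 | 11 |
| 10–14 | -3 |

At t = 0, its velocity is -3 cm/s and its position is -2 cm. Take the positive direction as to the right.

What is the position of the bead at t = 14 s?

On each constant-a segment, Δv = aΔt and Δx = v₀Δt + ½aΔt²; chain segment to segment.
0–4 s: v starts -3 cm/s; Δx = -3·4 + ½·-3·4² = -36 cm; v ends -15 cm/s.
4–10 s: v starts -15 cm/s; Δx = -15·6 + ½·11·6² = 108 cm; v ends 51 cm/s.
10–14 s: v starts 51 cm/s; Δx = 51·4 + ½·-3·4² = 180 cm; v ends 39 cm/s.
x(14) = -2 + Σ Δx = 250 cm.

250 cm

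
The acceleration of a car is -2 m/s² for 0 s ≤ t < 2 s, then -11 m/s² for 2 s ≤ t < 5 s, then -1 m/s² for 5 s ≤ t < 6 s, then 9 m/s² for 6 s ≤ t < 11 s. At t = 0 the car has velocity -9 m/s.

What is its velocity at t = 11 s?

Δv equals the area under the a-t graph; then v = v₀ + Δv.
0–2 s: -2 × 2 = -4 m/s
2–5 s: -11 × 3 = -33 m/s
5–6 s: -1 × 1 = -1 m/s
6–11 s: 9 × 5 = 45 m/s
Δv = 7 m/s, so v(11) = -9 + (7) = -2 m/s.

-2 m/s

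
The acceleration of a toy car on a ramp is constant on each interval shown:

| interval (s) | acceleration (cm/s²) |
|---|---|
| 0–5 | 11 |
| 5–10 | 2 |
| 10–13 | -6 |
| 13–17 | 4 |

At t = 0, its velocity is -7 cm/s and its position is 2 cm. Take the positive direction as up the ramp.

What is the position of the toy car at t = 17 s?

On each constant-a segment, Δv = aΔt and Δx = v₀Δt + ½aΔt²; chain segment to segment.
0–5 s: v starts -7 cm/s; Δx = -7·5 + ½·11·5² = 102.5 cm; v ends 48 cm/s.
5–10 s: v starts 48 cm/s; Δx = 48·5 + ½·2·5² = 265 cm; v ends 58 cm/s.
10–13 s: v starts 58 cm/s; Δx = 58·3 + ½·-6·3² = 147 cm; v ends 40 cm/s.
13–17 s: v starts 40 cm/s; Δx = 40·4 + ½·4·4² = 192 cm; v ends 56 cm/s.
x(17) = 2 + Σ Δx = 708.5 cm.

708.5 cm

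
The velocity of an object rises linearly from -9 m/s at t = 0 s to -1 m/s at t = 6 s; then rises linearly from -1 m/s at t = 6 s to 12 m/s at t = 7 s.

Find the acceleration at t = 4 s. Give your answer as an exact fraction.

Acceleration is the slope of the v-t graph on 0–6 s: (-1 − -9)/(6 − 0) = 4/3 m/s².

4/3 m/s²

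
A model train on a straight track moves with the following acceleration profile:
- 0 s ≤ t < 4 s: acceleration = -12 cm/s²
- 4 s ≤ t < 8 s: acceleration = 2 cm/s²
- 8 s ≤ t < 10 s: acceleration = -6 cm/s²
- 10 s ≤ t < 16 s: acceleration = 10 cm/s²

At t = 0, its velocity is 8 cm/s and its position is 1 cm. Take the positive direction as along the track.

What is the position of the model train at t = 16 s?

On each constant-a segment, Δv = aΔt and Δx = v₀Δt + ½aΔt²; chain segment to segment.
0–4 s: v starts 8 cm/s; Δx = 8·4 + ½·-12·4² = -64 cm; v ends -40 cm/s.
4–8 s: v starts -40 cm/s; Δx = -40·4 + ½·2·4² = -144 cm; v ends -32 cm/s.
8–10 s: v starts -32 cm/s; Δx = -32·2 + ½·-6·2² = -76 cm; v ends -44 cm/s.
10–16 s: v starts -44 cm/s; Δx = -44·6 + ½·10·6² = -84 cm; v ends 16 cm/s.
x(16) = 1 + Σ Δx = -367 cm.

-367 cm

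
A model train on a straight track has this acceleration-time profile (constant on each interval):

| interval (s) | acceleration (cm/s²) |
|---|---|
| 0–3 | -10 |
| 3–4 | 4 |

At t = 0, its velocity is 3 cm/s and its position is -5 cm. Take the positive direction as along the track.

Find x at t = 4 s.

-66 cm

On each constant-a segment, Δv = aΔt and Δx = v₀Δt + ½aΔt²; chain segment to segment.
0–3 s: v starts 3 cm/s; Δx = 3·3 + ½·-10·3² = -36 cm; v ends -27 cm/s.
3–4 s: v starts -27 cm/s; Δx = -27·1 + ½·4·1² = -25 cm; v ends -23 cm/s.
x(4) = -5 + Σ Δx = -66 cm.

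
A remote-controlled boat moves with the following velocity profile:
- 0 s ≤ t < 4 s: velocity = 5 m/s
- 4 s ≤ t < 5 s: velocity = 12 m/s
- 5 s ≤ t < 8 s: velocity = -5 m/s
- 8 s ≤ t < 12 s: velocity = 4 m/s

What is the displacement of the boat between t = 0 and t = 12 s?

33 m

Displacement is the signed area under the v-t curve.
0–4 s: 5 × 4 = 20 m
4–5 s: 12 × 1 = 12 m
5–8 s: -5 × 3 = -15 m
8–12 s: 4 × 4 = 16 m
Net displacement = 33 m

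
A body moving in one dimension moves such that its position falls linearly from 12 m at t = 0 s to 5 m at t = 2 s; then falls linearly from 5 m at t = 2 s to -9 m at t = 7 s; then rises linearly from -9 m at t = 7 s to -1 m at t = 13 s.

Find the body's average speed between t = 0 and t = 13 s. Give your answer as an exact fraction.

29/13 m/s

Average speed = (total path length)/(elapsed time); on a piecewise-linear x-t graph the path length is Σ|Δx|.
0–2 s: |Δx| = |5 − 12| = 7 m
2–7 s: |Δx| = |-9 − 5| = 14 m
7–13 s: |Δx| = |-1 − -9| = 8 m
Total path = 29 m; average speed = 29/13 = 29/13 m/s.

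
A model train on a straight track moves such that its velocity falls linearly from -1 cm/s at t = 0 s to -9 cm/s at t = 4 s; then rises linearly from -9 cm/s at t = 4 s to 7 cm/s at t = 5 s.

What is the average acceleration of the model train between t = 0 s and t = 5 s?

1.6 cm/s²

Average acceleration = Δv/Δt = (7 − -1)/(5 − 0) = 1.6 cm/s².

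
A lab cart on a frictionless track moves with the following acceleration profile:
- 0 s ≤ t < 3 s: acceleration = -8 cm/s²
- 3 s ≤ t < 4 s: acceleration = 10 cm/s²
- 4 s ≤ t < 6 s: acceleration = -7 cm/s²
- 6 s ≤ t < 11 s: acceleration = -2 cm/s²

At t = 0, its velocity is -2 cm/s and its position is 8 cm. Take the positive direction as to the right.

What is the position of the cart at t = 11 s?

On each constant-a segment, Δv = aΔt and Δx = v₀Δt + ½aΔt²; chain segment to segment.
0–3 s: v starts -2 cm/s; Δx = -2·3 + ½·-8·3² = -42 cm; v ends -26 cm/s.
3–4 s: v starts -26 cm/s; Δx = -26·1 + ½·10·1² = -21 cm; v ends -16 cm/s.
4–6 s: v starts -16 cm/s; Δx = -16·2 + ½·-7·2² = -46 cm; v ends -30 cm/s.
6–11 s: v starts -30 cm/s; Δx = -30·5 + ½·-2·5² = -175 cm; v ends -40 cm/s.
x(11) = 8 + Σ Δx = -276 cm.

-276 cm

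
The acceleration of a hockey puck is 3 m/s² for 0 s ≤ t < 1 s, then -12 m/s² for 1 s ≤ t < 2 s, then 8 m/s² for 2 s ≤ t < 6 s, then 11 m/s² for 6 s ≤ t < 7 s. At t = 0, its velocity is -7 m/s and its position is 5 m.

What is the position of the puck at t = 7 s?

11 m

On each constant-a segment, Δv = aΔt and Δx = v₀Δt + ½aΔt²; chain segment to segment.
0–1 s: v starts -7 m/s; Δx = -7·1 + ½·3·1² = -5.5 m; v ends -4 m/s.
1–2 s: v starts -4 m/s; Δx = -4·1 + ½·-12·1² = -10 m; v ends -16 m/s.
2–6 s: v starts -16 m/s; Δx = -16·4 + ½·8·4² = 0 m; v ends 16 m/s.
6–7 s: v starts 16 m/s; Δx = 16·1 + ½·11·1² = 21.5 m; v ends 27 m/s.
x(7) = 5 + Σ Δx = 11 m.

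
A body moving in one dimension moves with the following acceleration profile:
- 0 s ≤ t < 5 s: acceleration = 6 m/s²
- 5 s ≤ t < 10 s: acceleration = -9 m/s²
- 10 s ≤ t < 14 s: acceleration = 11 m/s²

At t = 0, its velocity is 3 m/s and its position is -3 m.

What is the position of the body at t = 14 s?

179.5 m

On each constant-a segment, Δv = aΔt and Δx = v₀Δt + ½aΔt²; chain segment to segment.
0–5 s: v starts 3 m/s; Δx = 3·5 + ½·6·5² = 90 m; v ends 33 m/s.
5–10 s: v starts 33 m/s; Δx = 33·5 + ½·-9·5² = 52.5 m; v ends -12 m/s.
10–14 s: v starts -12 m/s; Δx = -12·4 + ½·11·4² = 40 m; v ends 32 m/s.
x(14) = -3 + Σ Δx = 179.5 m.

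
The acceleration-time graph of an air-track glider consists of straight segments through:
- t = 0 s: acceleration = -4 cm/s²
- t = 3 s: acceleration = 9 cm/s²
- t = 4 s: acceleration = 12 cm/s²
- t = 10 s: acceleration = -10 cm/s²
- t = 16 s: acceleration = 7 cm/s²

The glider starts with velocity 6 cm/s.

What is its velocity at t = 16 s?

21 cm/s

Δv equals the area under the a-t graph; then v = v₀ + Δv.
0–3 s: ½(-4 + 9)(3) = 7.5 cm/s
3–4 s: ½(9 + 12)(1) = 10.5 cm/s
4–10 s: ½(12 + -10)(6) = 6 cm/s
10–16 s: ½(-10 + 7)(6) = -9 cm/s
Δv = 15 cm/s, so v(16) = 6 + (15) = 21 cm/s.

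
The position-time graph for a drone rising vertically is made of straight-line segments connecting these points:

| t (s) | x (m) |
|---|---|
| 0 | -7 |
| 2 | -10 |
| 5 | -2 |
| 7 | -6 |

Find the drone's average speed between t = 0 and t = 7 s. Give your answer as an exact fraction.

15/7 m/s

Average speed = (total path length)/(elapsed time); on a piecewise-linear x-t graph the path length is Σ|Δx|.
0–2 s: |Δx| = |-10 − -7| = 3 m
2–5 s: |Δx| = |-2 − -10| = 8 m
5–7 s: |Δx| = |-6 − -2| = 4 m
Total path = 15 m; average speed = 15/7 = 15/7 m/s.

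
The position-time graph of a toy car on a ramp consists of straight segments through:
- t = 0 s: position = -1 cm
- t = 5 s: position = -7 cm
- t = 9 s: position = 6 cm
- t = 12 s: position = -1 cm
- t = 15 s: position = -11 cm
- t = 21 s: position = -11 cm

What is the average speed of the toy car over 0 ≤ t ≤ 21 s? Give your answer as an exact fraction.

Average speed = (total path length)/(elapsed time); on a piecewise-linear x-t graph the path length is Σ|Δx|.
0–5 s: |Δx| = |-7 − -1| = 6 cm
5–9 s: |Δx| = |6 − -7| = 13 cm
9–12 s: |Δx| = |-1 − 6| = 7 cm
12–15 s: |Δx| = |-11 − -1| = 10 cm
15–21 s: |Δx| = |-11 − -11| = 0 cm
Total path = 36 cm; average speed = 36/21 = 12/7 cm/s.

12/7 cm/s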